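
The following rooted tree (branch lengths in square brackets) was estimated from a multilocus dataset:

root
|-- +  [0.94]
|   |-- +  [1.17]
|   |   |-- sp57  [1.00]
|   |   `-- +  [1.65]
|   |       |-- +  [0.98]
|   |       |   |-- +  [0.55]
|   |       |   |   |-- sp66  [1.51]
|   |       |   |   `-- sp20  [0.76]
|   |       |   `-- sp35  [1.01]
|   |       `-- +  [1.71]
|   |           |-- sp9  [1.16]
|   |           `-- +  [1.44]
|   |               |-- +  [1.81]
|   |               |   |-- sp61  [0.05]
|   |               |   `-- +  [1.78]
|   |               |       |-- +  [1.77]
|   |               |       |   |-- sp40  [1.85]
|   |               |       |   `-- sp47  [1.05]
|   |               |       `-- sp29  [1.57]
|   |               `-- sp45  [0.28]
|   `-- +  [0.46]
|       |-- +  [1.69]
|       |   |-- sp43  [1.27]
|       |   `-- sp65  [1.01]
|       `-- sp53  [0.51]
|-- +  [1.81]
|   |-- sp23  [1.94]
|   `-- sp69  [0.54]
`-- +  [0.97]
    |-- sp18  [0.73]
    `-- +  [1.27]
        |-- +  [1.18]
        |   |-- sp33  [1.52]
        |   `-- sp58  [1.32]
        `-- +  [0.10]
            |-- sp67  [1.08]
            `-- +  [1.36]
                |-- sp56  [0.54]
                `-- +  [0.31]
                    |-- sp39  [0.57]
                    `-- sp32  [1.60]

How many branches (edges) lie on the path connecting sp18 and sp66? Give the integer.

8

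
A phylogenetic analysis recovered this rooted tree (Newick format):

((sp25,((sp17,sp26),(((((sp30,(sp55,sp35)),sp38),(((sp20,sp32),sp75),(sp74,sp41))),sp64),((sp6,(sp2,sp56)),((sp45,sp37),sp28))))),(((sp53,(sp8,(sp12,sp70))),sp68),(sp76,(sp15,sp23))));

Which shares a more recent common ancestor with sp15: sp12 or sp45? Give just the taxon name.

sp12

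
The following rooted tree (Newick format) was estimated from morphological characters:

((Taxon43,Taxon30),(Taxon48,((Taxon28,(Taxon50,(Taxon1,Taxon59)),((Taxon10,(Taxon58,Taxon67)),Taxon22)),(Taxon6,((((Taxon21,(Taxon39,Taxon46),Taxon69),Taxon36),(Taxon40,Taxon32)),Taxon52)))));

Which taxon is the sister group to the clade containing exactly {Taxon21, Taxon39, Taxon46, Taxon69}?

Taxon36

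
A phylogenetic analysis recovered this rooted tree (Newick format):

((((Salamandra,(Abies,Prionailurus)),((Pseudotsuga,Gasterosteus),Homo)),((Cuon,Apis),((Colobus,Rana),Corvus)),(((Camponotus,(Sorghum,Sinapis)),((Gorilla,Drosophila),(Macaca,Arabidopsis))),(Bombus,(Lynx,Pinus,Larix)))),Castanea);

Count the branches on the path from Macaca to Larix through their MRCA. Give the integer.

7

The MRCA of Macaca and Larix is the node subtending (((Camponotus,(Sorghum,Sinapis)),((Gorilla,Drosophila),(Macaca,Arabidopsis))),(Bombus,(Lynx,Pinus,Larix))).
From Macaca up to that node: 4 branches. From Larix up to the same node: 3 branches. Total: 4 + 3 = 7.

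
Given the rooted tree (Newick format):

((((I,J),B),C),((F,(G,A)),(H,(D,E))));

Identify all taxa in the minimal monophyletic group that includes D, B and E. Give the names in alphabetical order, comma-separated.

A, B, C, D, E, F, G, H, I, J

Tracing D: it sits inside (D,E).
Tracing B: it sits inside ((I,J),B).
Tracing E: it sits inside (D,E).
The smallest clade enclosing all 3 is the whole tree (their MRCA is the root), so the answer is all 10 tips in alphabetical order.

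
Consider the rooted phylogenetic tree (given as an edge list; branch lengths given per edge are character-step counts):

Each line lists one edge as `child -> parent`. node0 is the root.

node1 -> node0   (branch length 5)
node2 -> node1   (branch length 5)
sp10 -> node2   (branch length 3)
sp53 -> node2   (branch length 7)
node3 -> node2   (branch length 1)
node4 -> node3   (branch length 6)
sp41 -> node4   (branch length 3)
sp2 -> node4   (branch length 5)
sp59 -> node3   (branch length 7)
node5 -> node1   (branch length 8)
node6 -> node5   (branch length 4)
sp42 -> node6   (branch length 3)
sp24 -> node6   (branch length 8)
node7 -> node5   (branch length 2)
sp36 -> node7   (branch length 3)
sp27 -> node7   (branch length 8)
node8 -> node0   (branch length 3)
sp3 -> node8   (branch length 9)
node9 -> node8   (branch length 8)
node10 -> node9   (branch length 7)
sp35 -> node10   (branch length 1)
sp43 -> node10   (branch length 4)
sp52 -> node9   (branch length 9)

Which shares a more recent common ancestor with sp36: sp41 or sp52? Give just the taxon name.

sp41

The MRCA of sp36 and sp41 subtends ((sp10,sp53,((sp41,sp2),sp59)),((sp42,sp24),(sp36,sp27))) (9 taxa).
The MRCA of sp36 and sp52 is the root, subtending the entire tree (13 taxa).
The first is nested inside the second, so sp36 shares a more recent common ancestor with sp41.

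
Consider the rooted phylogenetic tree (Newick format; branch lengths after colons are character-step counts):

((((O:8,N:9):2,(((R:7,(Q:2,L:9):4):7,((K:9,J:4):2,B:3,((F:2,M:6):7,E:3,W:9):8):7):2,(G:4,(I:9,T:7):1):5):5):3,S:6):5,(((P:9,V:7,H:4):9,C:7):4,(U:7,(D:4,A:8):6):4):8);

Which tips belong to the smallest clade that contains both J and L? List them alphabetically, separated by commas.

B, E, F, J, K, L, M, Q, R, W

Tracing J: it sits inside (K,J).
Tracing L: it sits inside (Q,L).
The smallest clade enclosing both is ((R,(Q,L)),((K,J),B,((F,M),E,W))); the answer is its 10 terminal taxa in alphabetical order.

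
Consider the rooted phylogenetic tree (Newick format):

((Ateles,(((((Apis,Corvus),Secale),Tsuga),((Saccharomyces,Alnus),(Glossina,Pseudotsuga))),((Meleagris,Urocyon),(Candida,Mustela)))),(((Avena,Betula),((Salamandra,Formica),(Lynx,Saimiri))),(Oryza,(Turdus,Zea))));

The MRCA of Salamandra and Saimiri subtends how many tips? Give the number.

4

The MRCA of Salamandra and Saimiri is the node subtending ((Salamandra,Formica),(Lynx,Saimiri)).
That clade contains 4 terminal taxa: Formica, Lynx, Saimiri, Salamandra.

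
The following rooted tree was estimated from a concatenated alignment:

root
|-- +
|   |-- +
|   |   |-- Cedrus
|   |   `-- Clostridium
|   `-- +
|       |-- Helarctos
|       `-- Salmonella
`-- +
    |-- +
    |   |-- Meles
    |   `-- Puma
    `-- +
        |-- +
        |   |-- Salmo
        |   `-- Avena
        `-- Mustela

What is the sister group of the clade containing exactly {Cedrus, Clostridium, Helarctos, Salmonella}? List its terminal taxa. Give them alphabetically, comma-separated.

Avena, Meles, Mustela, Puma, Salmo

The clade containing exactly {Cedrus, Clostridium, Helarctos, Salmonella} attaches directly to the root of the tree.
The other lineage descending from that same node — the sister group — is ((Meles,Puma),((Salmo,Avena),Mustela)); its 5 tips in alphabetical order are the answer.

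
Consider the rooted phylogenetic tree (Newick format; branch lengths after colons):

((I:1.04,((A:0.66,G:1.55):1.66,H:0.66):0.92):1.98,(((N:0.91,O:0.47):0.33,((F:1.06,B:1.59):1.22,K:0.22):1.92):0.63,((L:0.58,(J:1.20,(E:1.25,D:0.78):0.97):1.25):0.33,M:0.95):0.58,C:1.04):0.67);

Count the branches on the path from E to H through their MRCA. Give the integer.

The MRCA of E and H is the root of the tree.
From E up to that node: 6 branches. From H up to the same node: 3 branches. Total: 6 + 3 = 9.

9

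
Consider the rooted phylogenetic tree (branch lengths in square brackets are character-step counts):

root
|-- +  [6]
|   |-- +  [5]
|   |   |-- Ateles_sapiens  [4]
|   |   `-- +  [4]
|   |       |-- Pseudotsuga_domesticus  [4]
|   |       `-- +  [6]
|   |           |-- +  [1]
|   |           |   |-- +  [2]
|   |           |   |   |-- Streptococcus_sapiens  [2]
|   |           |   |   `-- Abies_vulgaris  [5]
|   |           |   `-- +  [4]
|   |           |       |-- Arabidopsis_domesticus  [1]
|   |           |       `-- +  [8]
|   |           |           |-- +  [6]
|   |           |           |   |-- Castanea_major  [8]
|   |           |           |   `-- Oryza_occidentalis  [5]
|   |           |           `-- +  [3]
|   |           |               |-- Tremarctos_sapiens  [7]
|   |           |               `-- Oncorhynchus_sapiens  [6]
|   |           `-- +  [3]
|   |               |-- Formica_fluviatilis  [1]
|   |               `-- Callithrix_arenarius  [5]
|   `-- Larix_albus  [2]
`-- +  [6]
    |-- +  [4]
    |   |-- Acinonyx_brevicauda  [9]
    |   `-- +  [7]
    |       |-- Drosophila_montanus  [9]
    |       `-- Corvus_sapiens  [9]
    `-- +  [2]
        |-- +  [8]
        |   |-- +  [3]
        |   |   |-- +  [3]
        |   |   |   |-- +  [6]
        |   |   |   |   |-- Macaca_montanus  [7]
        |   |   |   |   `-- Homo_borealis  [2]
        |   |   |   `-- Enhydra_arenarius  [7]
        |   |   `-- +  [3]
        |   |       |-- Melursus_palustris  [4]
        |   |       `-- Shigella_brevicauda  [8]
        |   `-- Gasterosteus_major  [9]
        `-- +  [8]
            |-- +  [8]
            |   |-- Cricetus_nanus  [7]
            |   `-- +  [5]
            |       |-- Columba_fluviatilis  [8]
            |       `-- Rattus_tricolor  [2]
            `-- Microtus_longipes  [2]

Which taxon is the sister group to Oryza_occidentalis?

Oryza_occidentalis attaches to the tree at the node subtending (Castanea_major,Oryza_occidentalis).
The other lineage descending from that same node — the sister group — is the single tip Castanea_major.

Castanea_major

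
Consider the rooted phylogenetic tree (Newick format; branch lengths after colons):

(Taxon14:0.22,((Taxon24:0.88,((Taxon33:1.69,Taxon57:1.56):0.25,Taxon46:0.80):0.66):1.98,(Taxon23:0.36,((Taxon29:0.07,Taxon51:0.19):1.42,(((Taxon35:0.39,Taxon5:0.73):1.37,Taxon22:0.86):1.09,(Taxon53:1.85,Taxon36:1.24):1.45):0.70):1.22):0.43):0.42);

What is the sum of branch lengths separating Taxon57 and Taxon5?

9.99

The path runs Taxon57 → … → MRCA → … → Taxon5; the MRCA is the node subtending ((Taxon24,((Taxon33,Taxon57),Taxon46)),(Taxon23,((Taxon29,Taxon51),(((Taxon35,Taxon5),Taxon22),(Taxon53,Taxon36))))).
Branch lengths along that path: 1.56 + 0.25 + 0.66 + 1.98 + 0.43 + 1.22 + 0.70 + 1.09 + 1.37 + 0.73 = 9.99.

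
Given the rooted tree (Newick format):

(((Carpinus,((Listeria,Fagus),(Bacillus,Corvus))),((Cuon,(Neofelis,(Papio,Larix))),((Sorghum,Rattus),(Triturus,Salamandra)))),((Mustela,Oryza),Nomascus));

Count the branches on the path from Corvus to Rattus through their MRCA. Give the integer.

8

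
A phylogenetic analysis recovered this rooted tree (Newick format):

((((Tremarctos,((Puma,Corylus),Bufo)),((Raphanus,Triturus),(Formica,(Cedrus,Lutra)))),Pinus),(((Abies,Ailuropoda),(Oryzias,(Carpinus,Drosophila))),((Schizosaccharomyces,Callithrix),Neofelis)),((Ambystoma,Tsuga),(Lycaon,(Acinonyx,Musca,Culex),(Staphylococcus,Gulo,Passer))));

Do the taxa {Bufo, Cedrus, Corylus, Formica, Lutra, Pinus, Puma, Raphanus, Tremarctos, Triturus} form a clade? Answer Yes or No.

Yes

The most recent common ancestor of these taxa subtends (((Tremarctos,((Puma,Corylus),Bufo)),((Raphanus,Triturus),(Formica,(Cedrus,Lutra)))),Pinus).
That clade has exactly 10 tips — every listed taxon and nothing else — so the group is monophyletic.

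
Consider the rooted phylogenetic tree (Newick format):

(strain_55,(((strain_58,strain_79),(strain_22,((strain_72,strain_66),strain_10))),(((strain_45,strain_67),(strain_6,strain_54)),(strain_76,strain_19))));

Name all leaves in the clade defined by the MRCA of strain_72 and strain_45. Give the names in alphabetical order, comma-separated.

strain_10, strain_19, strain_22, strain_45, strain_54, strain_58, strain_6, strain_66, strain_67, strain_72, strain_76, strain_79

Tracing strain_72: it sits inside (strain_72,strain_66).
Tracing strain_45: it sits inside (strain_45,strain_67).
The smallest clade enclosing both is (((strain_58,strain_79),(strain_22,((strain_72,strain_66),strain_10))),(((strain_45,strain_67),(strain_6,strain_54)),(strain_76,strain_19))); the answer is its 12 terminal taxa in alphabetical order.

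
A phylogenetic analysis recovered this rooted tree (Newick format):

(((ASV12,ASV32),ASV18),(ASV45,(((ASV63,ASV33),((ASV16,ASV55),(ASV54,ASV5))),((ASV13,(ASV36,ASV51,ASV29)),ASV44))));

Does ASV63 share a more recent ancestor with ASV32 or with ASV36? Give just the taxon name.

The MRCA of ASV63 and ASV36 subtends (((ASV63,ASV33),((ASV16,ASV55),(ASV54,ASV5))),((ASV13,(ASV36,ASV51,ASV29)),ASV44)) (11 taxa).
The MRCA of ASV63 and ASV32 is the root, subtending the entire tree (15 taxa).
The first is nested inside the second, so ASV63 shares a more recent common ancestor with ASV36.

ASV36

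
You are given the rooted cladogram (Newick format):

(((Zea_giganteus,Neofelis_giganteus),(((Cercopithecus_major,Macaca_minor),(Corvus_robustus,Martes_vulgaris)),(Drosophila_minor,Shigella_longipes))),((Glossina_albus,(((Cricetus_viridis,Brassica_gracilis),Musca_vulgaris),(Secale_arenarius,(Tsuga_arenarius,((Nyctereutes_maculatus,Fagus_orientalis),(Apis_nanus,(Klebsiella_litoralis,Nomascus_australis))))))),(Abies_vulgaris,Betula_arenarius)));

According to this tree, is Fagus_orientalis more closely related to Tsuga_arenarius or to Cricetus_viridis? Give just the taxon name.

Tsuga_arenarius

The MRCA of Fagus_orientalis and Tsuga_arenarius subtends (Tsuga_arenarius,((Nyctereutes_maculatus,Fagus_orientalis),(Apis_nanus,(Klebsiella_litoralis,Nomascus_australis)))) (6 taxa).
The MRCA of Fagus_orientalis and Cricetus_viridis subtends (((Cricetus_viridis,Brassica_gracilis),Musca_vulgaris),(Secale_arenarius,(Tsuga_arenarius,((Nyctereutes_maculatus,Fagus_orientalis),(Apis_nanus,(Klebsiella_litoralis,Nomascus_australis)))))) (10 taxa).
The first is nested inside the second, so Fagus_orientalis shares a more recent common ancestor with Tsuga_arenarius.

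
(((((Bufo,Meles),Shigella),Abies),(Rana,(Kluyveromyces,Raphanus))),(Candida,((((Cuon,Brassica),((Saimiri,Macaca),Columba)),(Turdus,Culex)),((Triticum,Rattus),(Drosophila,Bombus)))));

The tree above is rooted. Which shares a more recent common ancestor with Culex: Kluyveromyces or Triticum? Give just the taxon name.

The MRCA of Culex and Triticum subtends ((((Cuon,Brassica),((Saimiri,Macaca),Columba)),(Turdus,Culex)),((Triticum,Rattus),(Drosophila,Bombus))) (11 taxa).
The MRCA of Culex and Kluyveromyces is the root, subtending the entire tree (19 taxa).
The first is nested inside the second, so Culex shares a more recent common ancestor with Triticum.

Triticum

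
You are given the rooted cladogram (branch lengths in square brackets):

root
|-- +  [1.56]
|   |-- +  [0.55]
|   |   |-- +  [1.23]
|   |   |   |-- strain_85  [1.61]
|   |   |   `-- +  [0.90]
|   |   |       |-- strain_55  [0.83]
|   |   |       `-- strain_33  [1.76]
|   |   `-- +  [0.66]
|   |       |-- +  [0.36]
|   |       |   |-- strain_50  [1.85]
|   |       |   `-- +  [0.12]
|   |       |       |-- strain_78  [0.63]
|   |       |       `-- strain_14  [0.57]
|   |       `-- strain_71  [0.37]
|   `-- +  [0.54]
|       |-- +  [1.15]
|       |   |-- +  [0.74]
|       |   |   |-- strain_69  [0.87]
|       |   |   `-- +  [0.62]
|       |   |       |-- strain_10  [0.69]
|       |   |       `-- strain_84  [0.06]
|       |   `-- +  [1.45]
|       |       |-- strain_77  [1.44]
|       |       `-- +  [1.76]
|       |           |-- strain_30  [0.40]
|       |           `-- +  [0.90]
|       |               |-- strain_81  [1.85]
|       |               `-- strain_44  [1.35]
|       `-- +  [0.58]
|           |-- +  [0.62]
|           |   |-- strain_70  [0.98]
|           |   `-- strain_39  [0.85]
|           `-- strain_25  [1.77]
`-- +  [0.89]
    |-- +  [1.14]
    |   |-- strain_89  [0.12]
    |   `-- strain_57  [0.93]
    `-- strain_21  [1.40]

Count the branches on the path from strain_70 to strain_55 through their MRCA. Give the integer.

8

The MRCA of strain_70 and strain_55 is the node subtending (((strain_85,(strain_55,strain_33)),((strain_50,(strain_78,strain_14)),strain_71)),(((strain_69,(strain_10,strain_84)),(strain_77,(strain_30,(strain_81,strain_44)))),((strain_70,strain_39),strain_25))).
From strain_70 up to that node: 4 branches. From strain_55 up to the same node: 4 branches. Total: 4 + 4 = 8.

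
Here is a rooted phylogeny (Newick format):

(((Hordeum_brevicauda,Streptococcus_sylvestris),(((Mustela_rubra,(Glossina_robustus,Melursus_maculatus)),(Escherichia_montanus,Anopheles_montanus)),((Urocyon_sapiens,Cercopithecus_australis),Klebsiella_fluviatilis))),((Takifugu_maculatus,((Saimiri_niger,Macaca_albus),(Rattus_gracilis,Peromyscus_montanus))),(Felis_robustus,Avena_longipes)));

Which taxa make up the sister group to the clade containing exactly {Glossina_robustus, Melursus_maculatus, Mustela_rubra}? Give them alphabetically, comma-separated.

The clade containing exactly {Glossina_robustus, Melursus_maculatus, Mustela_rubra} attaches to the tree at the node subtending ((Mustela_rubra,(Glossina_robustus,Melursus_maculatus)),(Escherichia_montanus,Anopheles_montanus)).
The other lineage descending from that same node — the sister group — is (Escherichia_montanus,Anopheles_montanus); its 2 tips in alphabetical order are the answer.

Anopheles_montanus, Escherichia_montanus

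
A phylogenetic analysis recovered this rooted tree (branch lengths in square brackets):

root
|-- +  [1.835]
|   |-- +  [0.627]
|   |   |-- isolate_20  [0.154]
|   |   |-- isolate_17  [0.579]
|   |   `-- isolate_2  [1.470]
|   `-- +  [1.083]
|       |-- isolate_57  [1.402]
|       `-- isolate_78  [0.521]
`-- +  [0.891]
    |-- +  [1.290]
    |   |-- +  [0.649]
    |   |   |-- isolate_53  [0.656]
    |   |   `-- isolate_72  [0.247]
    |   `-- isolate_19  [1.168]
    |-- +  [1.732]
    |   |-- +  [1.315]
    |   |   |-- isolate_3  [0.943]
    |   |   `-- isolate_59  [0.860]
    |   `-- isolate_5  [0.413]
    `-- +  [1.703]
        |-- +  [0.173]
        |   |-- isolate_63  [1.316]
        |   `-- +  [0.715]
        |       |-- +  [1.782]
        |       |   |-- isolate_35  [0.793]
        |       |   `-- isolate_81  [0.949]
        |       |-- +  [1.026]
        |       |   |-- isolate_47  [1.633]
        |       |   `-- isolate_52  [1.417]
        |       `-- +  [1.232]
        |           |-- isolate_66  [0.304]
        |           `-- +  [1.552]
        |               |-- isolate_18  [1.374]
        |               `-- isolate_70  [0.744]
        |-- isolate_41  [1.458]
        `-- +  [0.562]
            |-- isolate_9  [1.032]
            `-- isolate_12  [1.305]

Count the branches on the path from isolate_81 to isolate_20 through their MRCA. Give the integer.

9

The MRCA of isolate_81 and isolate_20 is the root of the tree.
From isolate_81 up to that node: 6 branches. From isolate_20 up to the same node: 3 branches. Total: 6 + 3 = 9.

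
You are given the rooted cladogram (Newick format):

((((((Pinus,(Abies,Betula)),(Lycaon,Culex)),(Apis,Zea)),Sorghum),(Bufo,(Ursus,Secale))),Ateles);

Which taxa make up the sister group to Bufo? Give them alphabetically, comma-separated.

Bufo attaches to the tree at the node subtending (Bufo,(Ursus,Secale)).
The other lineage descending from that same node — the sister group — is (Ursus,Secale); its 2 tips in alphabetical order are the answer.

Secale, Ursus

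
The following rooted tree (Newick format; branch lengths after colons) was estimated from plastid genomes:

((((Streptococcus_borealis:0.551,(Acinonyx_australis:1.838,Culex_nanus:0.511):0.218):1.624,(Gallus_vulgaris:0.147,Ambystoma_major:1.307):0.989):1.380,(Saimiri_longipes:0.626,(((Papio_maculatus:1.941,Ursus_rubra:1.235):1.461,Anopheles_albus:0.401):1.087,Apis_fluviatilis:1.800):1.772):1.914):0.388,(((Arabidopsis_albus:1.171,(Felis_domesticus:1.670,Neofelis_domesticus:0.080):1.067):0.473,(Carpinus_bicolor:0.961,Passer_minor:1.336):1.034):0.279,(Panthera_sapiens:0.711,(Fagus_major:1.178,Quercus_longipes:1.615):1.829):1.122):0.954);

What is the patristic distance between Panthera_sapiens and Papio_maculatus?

11.350

The path runs Panthera_sapiens → … → MRCA → … → Papio_maculatus; the MRCA is the root of the tree.
Branch lengths along that path: 0.711 + 1.122 + 0.954 + 0.388 + 1.914 + 1.772 + 1.087 + 1.461 + 1.941 = 11.350.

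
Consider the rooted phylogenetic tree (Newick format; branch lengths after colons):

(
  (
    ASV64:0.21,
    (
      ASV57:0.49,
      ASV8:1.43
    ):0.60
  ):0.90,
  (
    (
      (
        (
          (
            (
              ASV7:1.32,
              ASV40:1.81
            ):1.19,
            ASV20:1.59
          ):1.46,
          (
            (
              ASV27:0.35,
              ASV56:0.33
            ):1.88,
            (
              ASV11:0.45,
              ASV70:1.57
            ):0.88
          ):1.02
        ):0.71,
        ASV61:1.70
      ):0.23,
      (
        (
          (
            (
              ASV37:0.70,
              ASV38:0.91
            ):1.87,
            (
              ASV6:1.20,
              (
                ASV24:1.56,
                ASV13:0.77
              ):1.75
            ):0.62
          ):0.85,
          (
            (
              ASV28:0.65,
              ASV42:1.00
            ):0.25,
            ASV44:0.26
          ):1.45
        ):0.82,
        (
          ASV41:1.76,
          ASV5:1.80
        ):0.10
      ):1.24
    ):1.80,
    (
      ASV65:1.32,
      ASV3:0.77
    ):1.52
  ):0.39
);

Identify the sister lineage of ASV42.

ASV42 attaches to the tree at the node subtending (ASV28,ASV42).
The other lineage descending from that same node — the sister group — is the single tip ASV28.

ASV28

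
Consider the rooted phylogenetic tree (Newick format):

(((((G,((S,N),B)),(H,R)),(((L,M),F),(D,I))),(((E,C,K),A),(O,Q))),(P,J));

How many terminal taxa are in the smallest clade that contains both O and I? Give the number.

17

The MRCA of O and I is the node subtending ((((G,((S,N),B)),(H,R)),(((L,M),F),(D,I))),(((E,C,K),A),(O,Q))).
That clade contains 17 terminal taxa: A, B, C, D, E, F, G, H, I, K, L, M, N, O, Q, R, S.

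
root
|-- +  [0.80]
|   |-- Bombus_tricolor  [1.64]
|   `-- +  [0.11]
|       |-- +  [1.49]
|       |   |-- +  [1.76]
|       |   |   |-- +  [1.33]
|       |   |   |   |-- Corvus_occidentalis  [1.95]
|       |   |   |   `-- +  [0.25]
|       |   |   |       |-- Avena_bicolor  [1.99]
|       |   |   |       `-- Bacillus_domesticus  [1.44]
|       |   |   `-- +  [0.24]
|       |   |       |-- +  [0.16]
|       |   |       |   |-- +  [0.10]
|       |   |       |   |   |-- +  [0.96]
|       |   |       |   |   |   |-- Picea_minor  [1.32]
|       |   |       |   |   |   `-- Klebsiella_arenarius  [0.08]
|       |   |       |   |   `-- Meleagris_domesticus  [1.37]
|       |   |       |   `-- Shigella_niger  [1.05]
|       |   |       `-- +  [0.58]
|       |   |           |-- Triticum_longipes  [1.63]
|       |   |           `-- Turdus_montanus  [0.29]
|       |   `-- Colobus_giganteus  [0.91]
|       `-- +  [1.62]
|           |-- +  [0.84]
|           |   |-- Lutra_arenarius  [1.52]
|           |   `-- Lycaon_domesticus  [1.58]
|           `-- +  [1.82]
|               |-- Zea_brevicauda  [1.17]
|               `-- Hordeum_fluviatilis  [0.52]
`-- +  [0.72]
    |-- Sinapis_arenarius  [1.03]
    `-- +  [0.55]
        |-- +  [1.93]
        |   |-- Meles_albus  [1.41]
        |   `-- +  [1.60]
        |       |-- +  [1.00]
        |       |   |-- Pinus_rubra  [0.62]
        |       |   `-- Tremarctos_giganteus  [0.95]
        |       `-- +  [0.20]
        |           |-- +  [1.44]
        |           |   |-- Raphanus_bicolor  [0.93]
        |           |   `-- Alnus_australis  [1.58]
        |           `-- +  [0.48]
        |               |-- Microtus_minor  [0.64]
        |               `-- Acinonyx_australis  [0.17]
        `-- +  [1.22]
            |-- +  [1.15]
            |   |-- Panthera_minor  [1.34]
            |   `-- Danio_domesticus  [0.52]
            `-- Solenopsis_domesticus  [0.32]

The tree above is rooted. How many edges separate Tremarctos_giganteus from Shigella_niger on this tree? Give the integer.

The MRCA of Tremarctos_giganteus and Shigella_niger is the root of the tree.
From Tremarctos_giganteus up to that node: 6 branches. From Shigella_niger up to the same node: 7 branches. Total: 6 + 7 = 13.

13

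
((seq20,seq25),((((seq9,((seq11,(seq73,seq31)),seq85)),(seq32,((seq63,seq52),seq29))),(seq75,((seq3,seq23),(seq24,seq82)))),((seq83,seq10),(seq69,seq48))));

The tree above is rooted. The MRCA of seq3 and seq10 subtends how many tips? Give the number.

18

The MRCA of seq3 and seq10 is the node subtending ((((seq9,((seq11,(seq73,seq31)),seq85)),(seq32,((seq63,seq52),seq29))),(seq75,((seq3,seq23),(seq24,seq82)))),((seq83,seq10),(seq69,seq48))).
That clade contains 18 terminal taxa: seq10, seq11, seq23, seq24, seq29, seq3, seq31, seq32, seq48, seq52, seq63, seq69, seq73, seq75, seq82, seq83, seq85, seq9.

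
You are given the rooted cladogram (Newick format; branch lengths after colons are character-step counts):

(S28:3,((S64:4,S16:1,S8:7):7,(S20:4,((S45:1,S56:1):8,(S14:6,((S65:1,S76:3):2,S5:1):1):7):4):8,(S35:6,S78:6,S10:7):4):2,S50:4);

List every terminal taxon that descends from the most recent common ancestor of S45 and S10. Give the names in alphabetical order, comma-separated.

Tracing S45: it sits inside (S45,S56).
Tracing S10: it sits inside (S35,S78,S10).
The smallest clade enclosing both is ((S64,S16,S8),(S20,((S45,S56),(S14,((S65,S76),S5)))),(S35,S78,S10)); the answer is its 13 terminal taxa in alphabetical order.

S10, S14, S16, S20, S35, S45, S5, S56, S64, S65, S76, S78, S8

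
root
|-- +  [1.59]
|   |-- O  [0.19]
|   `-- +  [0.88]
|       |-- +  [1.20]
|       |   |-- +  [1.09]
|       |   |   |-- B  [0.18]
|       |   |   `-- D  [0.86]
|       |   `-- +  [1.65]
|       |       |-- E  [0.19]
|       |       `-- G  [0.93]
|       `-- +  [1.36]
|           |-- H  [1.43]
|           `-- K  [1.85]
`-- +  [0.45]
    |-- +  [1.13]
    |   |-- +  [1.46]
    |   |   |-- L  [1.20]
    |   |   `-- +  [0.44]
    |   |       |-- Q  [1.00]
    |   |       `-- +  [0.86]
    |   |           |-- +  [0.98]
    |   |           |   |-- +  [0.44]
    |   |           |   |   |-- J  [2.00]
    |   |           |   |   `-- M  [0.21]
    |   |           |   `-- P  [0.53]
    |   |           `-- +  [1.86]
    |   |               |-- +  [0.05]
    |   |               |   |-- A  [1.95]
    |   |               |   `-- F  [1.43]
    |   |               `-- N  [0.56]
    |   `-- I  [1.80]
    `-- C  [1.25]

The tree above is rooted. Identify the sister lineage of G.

E

G attaches to the tree at the node subtending (E,G).
The other lineage descending from that same node — the sister group — is the single tip E.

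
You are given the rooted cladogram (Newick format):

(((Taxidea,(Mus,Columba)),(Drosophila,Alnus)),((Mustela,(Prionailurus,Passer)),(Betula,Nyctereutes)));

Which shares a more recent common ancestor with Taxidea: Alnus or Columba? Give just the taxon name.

The MRCA of Taxidea and Columba subtends (Taxidea,(Mus,Columba)) (3 taxa).
The MRCA of Taxidea and Alnus subtends ((Taxidea,(Mus,Columba)),(Drosophila,Alnus)) (5 taxa).
The first is nested inside the second, so Taxidea shares a more recent common ancestor with Columba.

Columba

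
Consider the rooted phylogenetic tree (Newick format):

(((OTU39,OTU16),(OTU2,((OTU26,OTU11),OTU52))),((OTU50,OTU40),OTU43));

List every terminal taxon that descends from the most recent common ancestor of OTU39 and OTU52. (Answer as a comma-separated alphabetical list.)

OTU11, OTU16, OTU2, OTU26, OTU39, OTU52

Tracing OTU39: it sits inside (OTU39,OTU16).
Tracing OTU52: it sits inside ((OTU26,OTU11),OTU52).
The smallest clade enclosing both is ((OTU39,OTU16),(OTU2,((OTU26,OTU11),OTU52))); the answer is its 6 terminal taxa in alphabetical order.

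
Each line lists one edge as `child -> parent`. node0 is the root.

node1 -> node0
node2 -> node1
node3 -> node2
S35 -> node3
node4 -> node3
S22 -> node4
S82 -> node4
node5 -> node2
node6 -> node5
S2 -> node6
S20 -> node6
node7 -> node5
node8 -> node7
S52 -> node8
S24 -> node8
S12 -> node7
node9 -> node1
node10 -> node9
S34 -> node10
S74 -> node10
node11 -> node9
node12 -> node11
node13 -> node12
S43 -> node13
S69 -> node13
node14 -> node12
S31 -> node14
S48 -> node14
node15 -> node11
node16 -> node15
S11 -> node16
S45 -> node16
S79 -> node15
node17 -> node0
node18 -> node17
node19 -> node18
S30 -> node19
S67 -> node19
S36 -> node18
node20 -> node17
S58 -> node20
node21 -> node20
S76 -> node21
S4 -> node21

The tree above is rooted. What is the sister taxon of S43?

S69

S43 attaches to the tree at the node subtending (S43,S69).
The other lineage descending from that same node — the sister group — is the single tip S69.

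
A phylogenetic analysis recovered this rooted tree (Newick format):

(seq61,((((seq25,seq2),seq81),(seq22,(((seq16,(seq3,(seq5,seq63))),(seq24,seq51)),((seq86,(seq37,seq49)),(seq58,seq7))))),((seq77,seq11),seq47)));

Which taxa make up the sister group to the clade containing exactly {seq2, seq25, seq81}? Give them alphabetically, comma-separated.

The clade containing exactly {seq2, seq25, seq81} attaches to the tree at the node subtending (((seq25,seq2),seq81),(seq22,(((seq16,(seq3,(seq5,seq63))),(seq24,seq51)),((seq86,(seq37,seq49)),(seq58,seq7))))).
The other lineage descending from that same node — the sister group — is (seq22,(((seq16,(seq3,(seq5,seq63))),(seq24,seq51)),((seq86,(seq37,seq49)),(seq58,seq7)))); its 12 tips in alphabetical order are the answer.

seq16, seq22, seq24, seq3, seq37, seq49, seq5, seq51, seq58, seq63, seq7, seq86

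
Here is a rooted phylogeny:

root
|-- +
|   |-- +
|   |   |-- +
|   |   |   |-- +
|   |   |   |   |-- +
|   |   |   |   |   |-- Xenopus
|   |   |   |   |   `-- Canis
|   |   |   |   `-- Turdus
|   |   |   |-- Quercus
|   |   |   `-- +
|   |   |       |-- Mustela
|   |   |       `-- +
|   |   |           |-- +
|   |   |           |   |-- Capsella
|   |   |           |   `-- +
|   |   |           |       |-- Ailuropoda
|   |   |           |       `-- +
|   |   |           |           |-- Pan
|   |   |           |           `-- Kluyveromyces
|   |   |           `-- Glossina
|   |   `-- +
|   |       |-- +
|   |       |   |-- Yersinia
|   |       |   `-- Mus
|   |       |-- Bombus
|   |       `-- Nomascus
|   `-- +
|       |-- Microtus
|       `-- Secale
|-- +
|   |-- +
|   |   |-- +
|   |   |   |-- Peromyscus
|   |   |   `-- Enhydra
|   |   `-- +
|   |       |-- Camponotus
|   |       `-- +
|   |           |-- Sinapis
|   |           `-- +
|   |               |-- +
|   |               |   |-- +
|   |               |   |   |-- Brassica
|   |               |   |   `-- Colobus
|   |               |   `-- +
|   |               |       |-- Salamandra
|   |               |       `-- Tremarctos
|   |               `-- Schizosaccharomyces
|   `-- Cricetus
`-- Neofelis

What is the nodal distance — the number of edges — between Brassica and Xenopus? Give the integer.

14

The MRCA of Brassica and Xenopus is the root of the tree.
From Brassica up to that node: 8 branches. From Xenopus up to the same node: 6 branches. Total: 8 + 6 = 14.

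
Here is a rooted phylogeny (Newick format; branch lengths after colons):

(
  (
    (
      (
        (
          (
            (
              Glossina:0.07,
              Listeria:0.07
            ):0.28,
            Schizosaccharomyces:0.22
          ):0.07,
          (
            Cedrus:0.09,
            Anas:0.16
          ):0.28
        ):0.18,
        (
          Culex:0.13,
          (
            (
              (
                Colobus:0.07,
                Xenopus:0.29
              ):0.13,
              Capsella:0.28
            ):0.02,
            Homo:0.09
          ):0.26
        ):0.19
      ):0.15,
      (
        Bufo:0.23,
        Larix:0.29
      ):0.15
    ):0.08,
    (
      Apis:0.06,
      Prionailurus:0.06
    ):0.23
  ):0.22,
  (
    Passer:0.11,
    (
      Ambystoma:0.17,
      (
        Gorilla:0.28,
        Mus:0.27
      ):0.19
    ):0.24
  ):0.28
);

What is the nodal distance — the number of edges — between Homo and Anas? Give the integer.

The MRCA of Homo and Anas is the node subtending ((((Glossina,Listeria),Schizosaccharomyces),(Cedrus,Anas)),(Culex,(((Colobus,Xenopus),Capsella),Homo))).
From Homo up to that node: 3 branches. From Anas up to the same node: 3 branches. Total: 3 + 3 = 6.

6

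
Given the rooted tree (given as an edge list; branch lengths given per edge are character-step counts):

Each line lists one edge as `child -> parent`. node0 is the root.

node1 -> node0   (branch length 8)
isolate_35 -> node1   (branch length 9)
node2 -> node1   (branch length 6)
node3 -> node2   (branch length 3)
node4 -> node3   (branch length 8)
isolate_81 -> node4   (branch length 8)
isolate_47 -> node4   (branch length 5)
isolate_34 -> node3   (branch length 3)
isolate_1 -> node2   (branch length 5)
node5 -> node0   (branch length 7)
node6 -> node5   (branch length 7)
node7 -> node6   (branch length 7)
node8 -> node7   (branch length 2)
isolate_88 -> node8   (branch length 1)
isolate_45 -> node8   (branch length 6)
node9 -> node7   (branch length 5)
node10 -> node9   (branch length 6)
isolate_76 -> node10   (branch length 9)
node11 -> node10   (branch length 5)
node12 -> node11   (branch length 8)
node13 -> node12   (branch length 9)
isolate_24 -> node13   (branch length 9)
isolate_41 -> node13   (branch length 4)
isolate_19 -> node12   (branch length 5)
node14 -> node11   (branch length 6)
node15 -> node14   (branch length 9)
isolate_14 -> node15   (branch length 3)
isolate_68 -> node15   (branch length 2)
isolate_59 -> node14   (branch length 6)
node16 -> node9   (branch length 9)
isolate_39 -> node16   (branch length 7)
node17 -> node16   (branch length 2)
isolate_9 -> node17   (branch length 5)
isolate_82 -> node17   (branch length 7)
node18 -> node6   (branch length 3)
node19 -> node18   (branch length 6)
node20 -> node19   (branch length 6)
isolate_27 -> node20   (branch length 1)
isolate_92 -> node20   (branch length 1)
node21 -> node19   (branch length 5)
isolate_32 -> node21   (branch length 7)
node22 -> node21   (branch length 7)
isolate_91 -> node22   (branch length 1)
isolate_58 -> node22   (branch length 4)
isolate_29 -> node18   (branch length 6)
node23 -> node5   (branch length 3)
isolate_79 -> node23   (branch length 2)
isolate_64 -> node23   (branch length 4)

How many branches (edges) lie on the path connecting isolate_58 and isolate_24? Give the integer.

The MRCA of isolate_58 and isolate_24 is the node subtending (((isolate_88,isolate_45),((isolate_76,(((isolate_24,isolate_41),isolate_19),((isolate_14,isolate_68),isolate_59))),(isolate_39,(isolate_9,isolate_82)))),(((isolate_27,isolate_92),(isolate_32,(isolate_91,isolate_58))),isolate_29)).
From isolate_58 up to that node: 5 branches. From isolate_24 up to the same node: 7 branches. Total: 5 + 7 = 12.

12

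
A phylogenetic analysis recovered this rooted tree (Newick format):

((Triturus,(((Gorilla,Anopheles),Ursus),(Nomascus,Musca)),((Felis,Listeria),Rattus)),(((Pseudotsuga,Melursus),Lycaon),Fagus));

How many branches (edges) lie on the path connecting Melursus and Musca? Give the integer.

The MRCA of Melursus and Musca is the root of the tree.
From Melursus up to that node: 4 branches. From Musca up to the same node: 4 branches. Total: 4 + 4 = 8.

8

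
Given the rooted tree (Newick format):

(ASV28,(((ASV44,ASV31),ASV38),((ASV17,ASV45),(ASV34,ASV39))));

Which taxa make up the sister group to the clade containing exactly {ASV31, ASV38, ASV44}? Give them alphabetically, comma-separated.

ASV17, ASV34, ASV39, ASV45

The clade containing exactly {ASV31, ASV38, ASV44} attaches to the tree at the node subtending (((ASV44,ASV31),ASV38),((ASV17,ASV45),(ASV34,ASV39))).
The other lineage descending from that same node — the sister group — is ((ASV17,ASV45),(ASV34,ASV39)); its 4 tips in alphabetical order are the answer.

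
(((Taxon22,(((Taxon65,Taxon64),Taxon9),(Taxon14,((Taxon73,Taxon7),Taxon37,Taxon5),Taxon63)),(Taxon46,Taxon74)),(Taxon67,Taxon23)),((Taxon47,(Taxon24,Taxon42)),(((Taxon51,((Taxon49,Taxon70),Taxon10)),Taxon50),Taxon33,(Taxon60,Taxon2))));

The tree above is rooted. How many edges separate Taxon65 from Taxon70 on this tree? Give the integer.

13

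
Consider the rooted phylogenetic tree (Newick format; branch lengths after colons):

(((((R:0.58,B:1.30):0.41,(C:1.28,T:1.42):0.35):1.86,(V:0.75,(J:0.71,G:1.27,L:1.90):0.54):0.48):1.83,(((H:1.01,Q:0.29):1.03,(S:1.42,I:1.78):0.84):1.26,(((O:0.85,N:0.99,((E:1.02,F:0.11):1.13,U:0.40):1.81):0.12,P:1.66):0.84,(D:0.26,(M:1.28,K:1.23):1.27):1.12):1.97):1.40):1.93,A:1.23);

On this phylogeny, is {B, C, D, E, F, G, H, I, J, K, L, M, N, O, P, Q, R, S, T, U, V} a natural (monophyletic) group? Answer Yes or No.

Yes

The most recent common ancestor of these taxa subtends ((((R,B),(C,T)),(V,(J,G,L))),(((H,Q),(S,I)),(((O,N,((E,F),U)),P),(D,(M,K))))).
That clade has exactly 21 tips — every listed taxon and nothing else — so the group is monophyletic.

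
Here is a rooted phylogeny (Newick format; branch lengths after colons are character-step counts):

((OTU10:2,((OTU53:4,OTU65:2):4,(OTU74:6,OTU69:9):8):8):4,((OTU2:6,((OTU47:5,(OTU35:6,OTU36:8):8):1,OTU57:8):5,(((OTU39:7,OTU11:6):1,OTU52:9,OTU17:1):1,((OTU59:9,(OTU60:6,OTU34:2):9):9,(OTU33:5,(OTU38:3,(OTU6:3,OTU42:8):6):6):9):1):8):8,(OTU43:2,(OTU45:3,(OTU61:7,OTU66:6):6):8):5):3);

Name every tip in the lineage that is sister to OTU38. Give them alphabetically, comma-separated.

OTU38 attaches to the tree at the node subtending (OTU38,(OTU6,OTU42)).
The other lineage descending from that same node — the sister group — is (OTU6,OTU42); its 2 tips in alphabetical order are the answer.

OTU42, OTU6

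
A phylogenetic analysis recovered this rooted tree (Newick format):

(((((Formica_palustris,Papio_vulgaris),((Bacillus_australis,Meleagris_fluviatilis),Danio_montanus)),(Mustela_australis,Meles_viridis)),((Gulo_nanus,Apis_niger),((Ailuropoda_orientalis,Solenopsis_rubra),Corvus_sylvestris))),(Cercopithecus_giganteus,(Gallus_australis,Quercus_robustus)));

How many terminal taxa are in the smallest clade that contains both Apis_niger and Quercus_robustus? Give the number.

15

The MRCA of Apis_niger and Quercus_robustus is the root, so the clade is the entire tree.
That clade contains 15 terminal taxa: Ailuropoda_orientalis, Apis_niger, Bacillus_australis, Cercopithecus_giganteus, Corvus_sylvestris, Danio_montanus, Formica_palustris, Gallus_australis, Gulo_nanus, Meleagris_fluviatilis, Meles_viridis, Mustela_australis, Papio_vulgaris, Quercus_robustus, Solenopsis_rubra.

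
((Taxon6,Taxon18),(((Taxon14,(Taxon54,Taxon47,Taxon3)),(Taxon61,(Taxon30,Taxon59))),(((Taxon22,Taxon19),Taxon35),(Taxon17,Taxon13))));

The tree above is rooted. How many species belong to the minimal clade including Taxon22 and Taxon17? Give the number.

The MRCA of Taxon22 and Taxon17 is the node subtending (((Taxon22,Taxon19),Taxon35),(Taxon17,Taxon13)).
That clade contains 5 terminal taxa: Taxon13, Taxon17, Taxon19, Taxon22, Taxon35.

5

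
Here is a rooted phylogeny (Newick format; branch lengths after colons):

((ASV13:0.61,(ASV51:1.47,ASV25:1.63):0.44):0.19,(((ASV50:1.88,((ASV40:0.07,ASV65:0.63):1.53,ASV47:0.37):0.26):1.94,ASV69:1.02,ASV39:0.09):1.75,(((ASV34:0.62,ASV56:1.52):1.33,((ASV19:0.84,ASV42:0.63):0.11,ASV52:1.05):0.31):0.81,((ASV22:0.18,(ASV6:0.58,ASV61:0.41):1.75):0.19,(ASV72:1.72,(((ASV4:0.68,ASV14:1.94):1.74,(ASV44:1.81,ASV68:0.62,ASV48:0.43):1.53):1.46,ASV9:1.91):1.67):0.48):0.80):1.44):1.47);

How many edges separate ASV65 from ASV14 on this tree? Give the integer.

The MRCA of ASV65 and ASV14 is the node subtending (((ASV50,((ASV40,ASV65),ASV47)),ASV69,ASV39),(((ASV34,ASV56),((ASV19,ASV42),ASV52)),((ASV22,(ASV6,ASV61)),(ASV72,(((ASV4,ASV14),(ASV44,ASV68,ASV48)),ASV9))))).
From ASV65 up to that node: 5 branches. From ASV14 up to the same node: 7 branches. Total: 5 + 7 = 12.

12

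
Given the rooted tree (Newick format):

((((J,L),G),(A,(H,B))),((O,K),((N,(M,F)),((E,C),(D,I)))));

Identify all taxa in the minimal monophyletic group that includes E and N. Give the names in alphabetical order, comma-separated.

Tracing E: it sits inside (E,C).
Tracing N: it sits inside (N,(M,F)).
The smallest clade enclosing both is ((N,(M,F)),((E,C),(D,I))); the answer is its 7 terminal taxa in alphabetical order.

C, D, E, F, I, M, N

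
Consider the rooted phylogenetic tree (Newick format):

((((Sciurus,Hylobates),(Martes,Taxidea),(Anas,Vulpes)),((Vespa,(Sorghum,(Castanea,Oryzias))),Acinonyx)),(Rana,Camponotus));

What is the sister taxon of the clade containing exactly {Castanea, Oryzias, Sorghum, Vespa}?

The clade containing exactly {Castanea, Oryzias, Sorghum, Vespa} attaches to the tree at the node subtending ((Vespa,(Sorghum,(Castanea,Oryzias))),Acinonyx).
The other lineage descending from that same node — the sister group — is the single tip Acinonyx.

Acinonyx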